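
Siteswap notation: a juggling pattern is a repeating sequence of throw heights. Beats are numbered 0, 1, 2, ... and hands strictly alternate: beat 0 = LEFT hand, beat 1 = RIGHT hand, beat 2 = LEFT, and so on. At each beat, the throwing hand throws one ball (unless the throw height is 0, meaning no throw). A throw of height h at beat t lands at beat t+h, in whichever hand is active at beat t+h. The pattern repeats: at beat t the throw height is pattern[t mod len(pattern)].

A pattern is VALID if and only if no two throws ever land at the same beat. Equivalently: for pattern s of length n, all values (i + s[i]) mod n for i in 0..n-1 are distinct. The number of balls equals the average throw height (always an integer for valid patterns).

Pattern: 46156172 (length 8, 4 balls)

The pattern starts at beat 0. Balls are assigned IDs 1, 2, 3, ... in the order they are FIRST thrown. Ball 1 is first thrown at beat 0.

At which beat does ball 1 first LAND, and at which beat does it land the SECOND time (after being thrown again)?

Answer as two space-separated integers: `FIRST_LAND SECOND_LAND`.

Answer: 4 10

Derivation:
Beat 0 (L): throw ball1 h=4 -> lands@4:L; in-air after throw: [b1@4:L]
Beat 1 (R): throw ball2 h=6 -> lands@7:R; in-air after throw: [b1@4:L b2@7:R]
Beat 2 (L): throw ball3 h=1 -> lands@3:R; in-air after throw: [b3@3:R b1@4:L b2@7:R]
Beat 3 (R): throw ball3 h=5 -> lands@8:L; in-air after throw: [b1@4:L b2@7:R b3@8:L]
Beat 4 (L): throw ball1 h=6 -> lands@10:L; in-air after throw: [b2@7:R b3@8:L b1@10:L]
Beat 5 (R): throw ball4 h=1 -> lands@6:L; in-air after throw: [b4@6:L b2@7:R b3@8:L b1@10:L]
Beat 6 (L): throw ball4 h=7 -> lands@13:R; in-air after throw: [b2@7:R b3@8:L b1@10:L b4@13:R]
Beat 7 (R): throw ball2 h=2 -> lands@9:R; in-air after throw: [b3@8:L b2@9:R b1@10:L b4@13:R]
Beat 8 (L): throw ball3 h=4 -> lands@12:L; in-air after throw: [b2@9:R b1@10:L b3@12:L b4@13:R]
Beat 9 (R): throw ball2 h=6 -> lands@15:R; in-air after throw: [b1@10:L b3@12:L b4@13:R b2@15:R]
Beat 10 (L): throw ball1 h=1 -> lands@11:R; in-air after throw: [b1@11:R b3@12:L b4@13:R b2@15:R]
Ball 1: thrown@0 h=4 -> first land @4; rethrown@4 h=6 -> second land @10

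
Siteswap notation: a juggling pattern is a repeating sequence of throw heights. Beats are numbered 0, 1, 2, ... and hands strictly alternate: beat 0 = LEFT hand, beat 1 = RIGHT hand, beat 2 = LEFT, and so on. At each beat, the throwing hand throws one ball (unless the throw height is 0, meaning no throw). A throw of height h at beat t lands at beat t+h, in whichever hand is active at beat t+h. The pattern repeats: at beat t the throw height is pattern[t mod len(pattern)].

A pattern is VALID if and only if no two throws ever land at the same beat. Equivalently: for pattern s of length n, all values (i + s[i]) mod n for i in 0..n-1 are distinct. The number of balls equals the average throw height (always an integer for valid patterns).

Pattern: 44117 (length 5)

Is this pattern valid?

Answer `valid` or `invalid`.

i=0: (i + s[i]) mod n = (0 + 4) mod 5 = 4
i=1: (i + s[i]) mod n = (1 + 4) mod 5 = 0
i=2: (i + s[i]) mod n = (2 + 1) mod 5 = 3
i=3: (i + s[i]) mod n = (3 + 1) mod 5 = 4
i=4: (i + s[i]) mod n = (4 + 7) mod 5 = 1
Residues: [4, 0, 3, 4, 1], distinct: False

Answer: invalid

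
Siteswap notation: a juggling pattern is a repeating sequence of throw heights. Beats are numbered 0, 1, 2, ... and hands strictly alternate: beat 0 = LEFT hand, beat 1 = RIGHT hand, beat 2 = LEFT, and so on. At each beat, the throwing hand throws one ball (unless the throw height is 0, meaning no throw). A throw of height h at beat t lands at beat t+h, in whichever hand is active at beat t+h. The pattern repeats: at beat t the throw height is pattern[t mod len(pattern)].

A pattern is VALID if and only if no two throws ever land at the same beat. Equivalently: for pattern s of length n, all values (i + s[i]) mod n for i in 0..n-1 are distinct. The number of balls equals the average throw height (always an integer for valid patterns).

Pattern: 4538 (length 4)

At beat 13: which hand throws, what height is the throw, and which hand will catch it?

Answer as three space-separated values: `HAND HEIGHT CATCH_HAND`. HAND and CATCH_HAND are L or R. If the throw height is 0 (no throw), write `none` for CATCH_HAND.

Beat 13: 13 mod 2 = 1, so hand = R
Throw height = pattern[13 mod 4] = pattern[1] = 5
Lands at beat 13+5=18, 18 mod 2 = 0, so catch hand = L

Answer: R 5 L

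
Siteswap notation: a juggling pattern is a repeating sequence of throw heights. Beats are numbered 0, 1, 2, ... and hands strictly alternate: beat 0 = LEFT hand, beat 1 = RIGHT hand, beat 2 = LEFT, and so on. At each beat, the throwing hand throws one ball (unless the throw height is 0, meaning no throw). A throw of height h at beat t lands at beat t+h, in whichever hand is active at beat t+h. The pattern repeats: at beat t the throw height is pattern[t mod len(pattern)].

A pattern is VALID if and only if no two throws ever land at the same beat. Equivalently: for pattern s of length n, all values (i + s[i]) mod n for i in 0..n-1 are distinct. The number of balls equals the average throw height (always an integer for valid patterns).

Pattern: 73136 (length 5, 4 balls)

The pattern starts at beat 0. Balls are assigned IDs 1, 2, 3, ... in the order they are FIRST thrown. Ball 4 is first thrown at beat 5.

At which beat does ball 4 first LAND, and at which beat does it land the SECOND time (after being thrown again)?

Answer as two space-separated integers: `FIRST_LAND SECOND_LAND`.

Beat 0 (L): throw ball1 h=7 -> lands@7:R; in-air after throw: [b1@7:R]
Beat 1 (R): throw ball2 h=3 -> lands@4:L; in-air after throw: [b2@4:L b1@7:R]
Beat 2 (L): throw ball3 h=1 -> lands@3:R; in-air after throw: [b3@3:R b2@4:L b1@7:R]
Beat 3 (R): throw ball3 h=3 -> lands@6:L; in-air after throw: [b2@4:L b3@6:L b1@7:R]
Beat 4 (L): throw ball2 h=6 -> lands@10:L; in-air after throw: [b3@6:L b1@7:R b2@10:L]
Beat 5 (R): throw ball4 h=7 -> lands@12:L; in-air after throw: [b3@6:L b1@7:R b2@10:L b4@12:L]
Beat 6 (L): throw ball3 h=3 -> lands@9:R; in-air after throw: [b1@7:R b3@9:R b2@10:L b4@12:L]
Beat 7 (R): throw ball1 h=1 -> lands@8:L; in-air after throw: [b1@8:L b3@9:R b2@10:L b4@12:L]
Beat 8 (L): throw ball1 h=3 -> lands@11:R; in-air after throw: [b3@9:R b2@10:L b1@11:R b4@12:L]
Beat 9 (R): throw ball3 h=6 -> lands@15:R; in-air after throw: [b2@10:L b1@11:R b4@12:L b3@15:R]
Beat 10 (L): throw ball2 h=7 -> lands@17:R; in-air after throw: [b1@11:R b4@12:L b3@15:R b2@17:R]
Beat 11 (R): throw ball1 h=3 -> lands@14:L; in-air after throw: [b4@12:L b1@14:L b3@15:R b2@17:R]
Beat 12 (L): throw ball4 h=1 -> lands@13:R; in-air after throw: [b4@13:R b1@14:L b3@15:R b2@17:R]
Beat 13 (R): throw ball4 h=3 -> lands@16:L; in-air after throw: [b1@14:L b3@15:R b4@16:L b2@17:R]
Ball 4: thrown@5 h=7 -> first land @12; rethrown@12 h=1 -> second land @13

Answer: 12 13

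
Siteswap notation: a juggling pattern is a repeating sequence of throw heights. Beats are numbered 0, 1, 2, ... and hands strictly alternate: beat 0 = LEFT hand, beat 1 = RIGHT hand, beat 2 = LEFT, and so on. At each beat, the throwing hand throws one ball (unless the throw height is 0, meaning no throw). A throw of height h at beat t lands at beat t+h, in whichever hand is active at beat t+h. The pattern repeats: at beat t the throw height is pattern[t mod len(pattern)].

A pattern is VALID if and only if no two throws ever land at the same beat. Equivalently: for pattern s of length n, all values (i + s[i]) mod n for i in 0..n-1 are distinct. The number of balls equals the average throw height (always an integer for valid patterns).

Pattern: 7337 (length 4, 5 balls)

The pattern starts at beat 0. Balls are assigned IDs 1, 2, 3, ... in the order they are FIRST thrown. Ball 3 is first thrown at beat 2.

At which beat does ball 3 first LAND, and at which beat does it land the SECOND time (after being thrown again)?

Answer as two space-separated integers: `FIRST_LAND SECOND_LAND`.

Beat 0 (L): throw ball1 h=7 -> lands@7:R; in-air after throw: [b1@7:R]
Beat 1 (R): throw ball2 h=3 -> lands@4:L; in-air after throw: [b2@4:L b1@7:R]
Beat 2 (L): throw ball3 h=3 -> lands@5:R; in-air after throw: [b2@4:L b3@5:R b1@7:R]
Beat 3 (R): throw ball4 h=7 -> lands@10:L; in-air after throw: [b2@4:L b3@5:R b1@7:R b4@10:L]
Beat 4 (L): throw ball2 h=7 -> lands@11:R; in-air after throw: [b3@5:R b1@7:R b4@10:L b2@11:R]
Beat 5 (R): throw ball3 h=3 -> lands@8:L; in-air after throw: [b1@7:R b3@8:L b4@10:L b2@11:R]
Beat 6 (L): throw ball5 h=3 -> lands@9:R; in-air after throw: [b1@7:R b3@8:L b5@9:R b4@10:L b2@11:R]
Beat 7 (R): throw ball1 h=7 -> lands@14:L; in-air after throw: [b3@8:L b5@9:R b4@10:L b2@11:R b1@14:L]
Beat 8 (L): throw ball3 h=7 -> lands@15:R; in-air after throw: [b5@9:R b4@10:L b2@11:R b1@14:L b3@15:R]
Ball 3: thrown@2 h=3 -> first land @5; rethrown@5 h=3 -> second land @8

Answer: 5 8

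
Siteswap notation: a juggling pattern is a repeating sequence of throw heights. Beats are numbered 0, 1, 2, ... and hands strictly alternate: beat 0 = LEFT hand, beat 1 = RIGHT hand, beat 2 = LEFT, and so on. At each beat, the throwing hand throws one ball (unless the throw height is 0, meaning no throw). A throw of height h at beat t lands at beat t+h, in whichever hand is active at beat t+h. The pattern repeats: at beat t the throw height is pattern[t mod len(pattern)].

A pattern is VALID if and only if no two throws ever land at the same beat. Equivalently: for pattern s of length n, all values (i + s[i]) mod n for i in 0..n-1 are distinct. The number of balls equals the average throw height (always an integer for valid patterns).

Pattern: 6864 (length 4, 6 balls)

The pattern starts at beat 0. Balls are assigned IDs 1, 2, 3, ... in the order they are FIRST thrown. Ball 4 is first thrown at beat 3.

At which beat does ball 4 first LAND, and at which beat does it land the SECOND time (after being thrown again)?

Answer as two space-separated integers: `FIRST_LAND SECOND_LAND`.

Answer: 7 11

Derivation:
Beat 0 (L): throw ball1 h=6 -> lands@6:L; in-air after throw: [b1@6:L]
Beat 1 (R): throw ball2 h=8 -> lands@9:R; in-air after throw: [b1@6:L b2@9:R]
Beat 2 (L): throw ball3 h=6 -> lands@8:L; in-air after throw: [b1@6:L b3@8:L b2@9:R]
Beat 3 (R): throw ball4 h=4 -> lands@7:R; in-air after throw: [b1@6:L b4@7:R b3@8:L b2@9:R]
Beat 4 (L): throw ball5 h=6 -> lands@10:L; in-air after throw: [b1@6:L b4@7:R b3@8:L b2@9:R b5@10:L]
Beat 5 (R): throw ball6 h=8 -> lands@13:R; in-air after throw: [b1@6:L b4@7:R b3@8:L b2@9:R b5@10:L b6@13:R]
Beat 6 (L): throw ball1 h=6 -> lands@12:L; in-air after throw: [b4@7:R b3@8:L b2@9:R b5@10:L b1@12:L b6@13:R]
Beat 7 (R): throw ball4 h=4 -> lands@11:R; in-air after throw: [b3@8:L b2@9:R b5@10:L b4@11:R b1@12:L b6@13:R]
Beat 8 (L): throw ball3 h=6 -> lands@14:L; in-air after throw: [b2@9:R b5@10:L b4@11:R b1@12:L b6@13:R b3@14:L]
Beat 9 (R): throw ball2 h=8 -> lands@17:R; in-air after throw: [b5@10:L b4@11:R b1@12:L b6@13:R b3@14:L b2@17:R]
Beat 10 (L): throw ball5 h=6 -> lands@16:L; in-air after throw: [b4@11:R b1@12:L b6@13:R b3@14:L b5@16:L b2@17:R]
Beat 11 (R): throw ball4 h=4 -> lands@15:R; in-air after throw: [b1@12:L b6@13:R b3@14:L b4@15:R b5@16:L b2@17:R]
Ball 4: thrown@3 h=4 -> first land @7; rethrown@7 h=4 -> second land @11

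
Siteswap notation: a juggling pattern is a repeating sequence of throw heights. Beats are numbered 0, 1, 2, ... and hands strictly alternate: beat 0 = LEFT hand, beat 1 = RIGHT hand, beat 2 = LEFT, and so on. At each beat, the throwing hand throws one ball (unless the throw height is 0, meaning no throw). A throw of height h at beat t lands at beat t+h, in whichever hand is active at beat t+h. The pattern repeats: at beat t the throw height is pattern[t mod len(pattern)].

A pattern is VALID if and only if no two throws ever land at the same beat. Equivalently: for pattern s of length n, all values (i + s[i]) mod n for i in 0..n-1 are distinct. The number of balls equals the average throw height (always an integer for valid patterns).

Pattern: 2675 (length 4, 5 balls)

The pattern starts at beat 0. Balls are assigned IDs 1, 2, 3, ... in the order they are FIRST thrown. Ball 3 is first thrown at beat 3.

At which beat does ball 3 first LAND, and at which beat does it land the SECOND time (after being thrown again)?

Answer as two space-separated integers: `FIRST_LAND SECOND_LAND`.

Answer: 8 10

Derivation:
Beat 0 (L): throw ball1 h=2 -> lands@2:L; in-air after throw: [b1@2:L]
Beat 1 (R): throw ball2 h=6 -> lands@7:R; in-air after throw: [b1@2:L b2@7:R]
Beat 2 (L): throw ball1 h=7 -> lands@9:R; in-air after throw: [b2@7:R b1@9:R]
Beat 3 (R): throw ball3 h=5 -> lands@8:L; in-air after throw: [b2@7:R b3@8:L b1@9:R]
Beat 4 (L): throw ball4 h=2 -> lands@6:L; in-air after throw: [b4@6:L b2@7:R b3@8:L b1@9:R]
Beat 5 (R): throw ball5 h=6 -> lands@11:R; in-air after throw: [b4@6:L b2@7:R b3@8:L b1@9:R b5@11:R]
Beat 6 (L): throw ball4 h=7 -> lands@13:R; in-air after throw: [b2@7:R b3@8:L b1@9:R b5@11:R b4@13:R]
Beat 7 (R): throw ball2 h=5 -> lands@12:L; in-air after throw: [b3@8:L b1@9:R b5@11:R b2@12:L b4@13:R]
Beat 8 (L): throw ball3 h=2 -> lands@10:L; in-air after throw: [b1@9:R b3@10:L b5@11:R b2@12:L b4@13:R]
Beat 9 (R): throw ball1 h=6 -> lands@15:R; in-air after throw: [b3@10:L b5@11:R b2@12:L b4@13:R b1@15:R]
Beat 10 (L): throw ball3 h=7 -> lands@17:R; in-air after throw: [b5@11:R b2@12:L b4@13:R b1@15:R b3@17:R]
Ball 3: thrown@3 h=5 -> first land @8; rethrown@8 h=2 -> second land @10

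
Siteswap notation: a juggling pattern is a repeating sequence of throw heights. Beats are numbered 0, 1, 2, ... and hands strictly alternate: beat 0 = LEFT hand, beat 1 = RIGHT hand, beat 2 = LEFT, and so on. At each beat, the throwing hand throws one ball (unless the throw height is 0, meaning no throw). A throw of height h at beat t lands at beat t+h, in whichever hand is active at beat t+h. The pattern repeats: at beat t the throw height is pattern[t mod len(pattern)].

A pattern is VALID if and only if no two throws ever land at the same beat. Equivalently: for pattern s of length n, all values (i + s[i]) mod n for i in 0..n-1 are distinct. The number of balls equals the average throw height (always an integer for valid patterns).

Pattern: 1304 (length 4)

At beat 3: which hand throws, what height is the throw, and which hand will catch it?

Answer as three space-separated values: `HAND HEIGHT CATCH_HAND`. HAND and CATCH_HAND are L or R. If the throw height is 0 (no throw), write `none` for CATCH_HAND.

Beat 3: 3 mod 2 = 1, so hand = R
Throw height = pattern[3 mod 4] = pattern[3] = 4
Lands at beat 3+4=7, 7 mod 2 = 1, so catch hand = R

Answer: R 4 R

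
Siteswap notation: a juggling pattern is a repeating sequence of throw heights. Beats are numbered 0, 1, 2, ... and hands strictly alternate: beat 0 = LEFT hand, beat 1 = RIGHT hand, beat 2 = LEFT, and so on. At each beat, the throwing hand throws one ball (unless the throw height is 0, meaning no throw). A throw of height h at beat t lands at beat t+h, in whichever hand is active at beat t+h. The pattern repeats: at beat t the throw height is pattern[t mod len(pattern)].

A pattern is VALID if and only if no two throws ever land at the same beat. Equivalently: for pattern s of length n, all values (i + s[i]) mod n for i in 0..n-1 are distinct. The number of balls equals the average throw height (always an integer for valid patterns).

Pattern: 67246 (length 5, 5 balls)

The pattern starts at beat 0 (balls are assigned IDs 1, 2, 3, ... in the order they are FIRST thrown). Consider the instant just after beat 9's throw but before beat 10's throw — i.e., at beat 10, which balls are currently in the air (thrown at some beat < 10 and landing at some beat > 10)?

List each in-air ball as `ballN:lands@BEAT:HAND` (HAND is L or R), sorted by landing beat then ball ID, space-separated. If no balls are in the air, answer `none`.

Beat 0 (L): throw ball1 h=6 -> lands@6:L; in-air after throw: [b1@6:L]
Beat 1 (R): throw ball2 h=7 -> lands@8:L; in-air after throw: [b1@6:L b2@8:L]
Beat 2 (L): throw ball3 h=2 -> lands@4:L; in-air after throw: [b3@4:L b1@6:L b2@8:L]
Beat 3 (R): throw ball4 h=4 -> lands@7:R; in-air after throw: [b3@4:L b1@6:L b4@7:R b2@8:L]
Beat 4 (L): throw ball3 h=6 -> lands@10:L; in-air after throw: [b1@6:L b4@7:R b2@8:L b3@10:L]
Beat 5 (R): throw ball5 h=6 -> lands@11:R; in-air after throw: [b1@6:L b4@7:R b2@8:L b3@10:L b5@11:R]
Beat 6 (L): throw ball1 h=7 -> lands@13:R; in-air after throw: [b4@7:R b2@8:L b3@10:L b5@11:R b1@13:R]
Beat 7 (R): throw ball4 h=2 -> lands@9:R; in-air after throw: [b2@8:L b4@9:R b3@10:L b5@11:R b1@13:R]
Beat 8 (L): throw ball2 h=4 -> lands@12:L; in-air after throw: [b4@9:R b3@10:L b5@11:R b2@12:L b1@13:R]
Beat 9 (R): throw ball4 h=6 -> lands@15:R; in-air after throw: [b3@10:L b5@11:R b2@12:L b1@13:R b4@15:R]
Beat 10 (L): throw ball3 h=6 -> lands@16:L; in-air after throw: [b5@11:R b2@12:L b1@13:R b4@15:R b3@16:L]

Answer: ball5:lands@11:R ball2:lands@12:L ball1:lands@13:R ball4:lands@15:R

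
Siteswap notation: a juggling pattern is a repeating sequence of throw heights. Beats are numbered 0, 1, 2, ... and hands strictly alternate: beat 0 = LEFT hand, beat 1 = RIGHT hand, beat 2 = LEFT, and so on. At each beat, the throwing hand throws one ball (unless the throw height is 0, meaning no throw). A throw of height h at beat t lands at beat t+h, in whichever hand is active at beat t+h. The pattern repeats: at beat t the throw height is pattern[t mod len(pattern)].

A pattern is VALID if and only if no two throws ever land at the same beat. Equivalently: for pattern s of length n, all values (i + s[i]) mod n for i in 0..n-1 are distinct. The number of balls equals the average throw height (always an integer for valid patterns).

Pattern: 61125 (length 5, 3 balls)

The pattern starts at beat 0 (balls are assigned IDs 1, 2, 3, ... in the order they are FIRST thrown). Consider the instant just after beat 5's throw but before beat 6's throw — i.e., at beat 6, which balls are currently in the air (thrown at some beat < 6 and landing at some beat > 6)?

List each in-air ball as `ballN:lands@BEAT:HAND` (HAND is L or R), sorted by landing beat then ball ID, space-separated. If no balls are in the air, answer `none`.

Beat 0 (L): throw ball1 h=6 -> lands@6:L; in-air after throw: [b1@6:L]
Beat 1 (R): throw ball2 h=1 -> lands@2:L; in-air after throw: [b2@2:L b1@6:L]
Beat 2 (L): throw ball2 h=1 -> lands@3:R; in-air after throw: [b2@3:R b1@6:L]
Beat 3 (R): throw ball2 h=2 -> lands@5:R; in-air after throw: [b2@5:R b1@6:L]
Beat 4 (L): throw ball3 h=5 -> lands@9:R; in-air after throw: [b2@5:R b1@6:L b3@9:R]
Beat 5 (R): throw ball2 h=6 -> lands@11:R; in-air after throw: [b1@6:L b3@9:R b2@11:R]
Beat 6 (L): throw ball1 h=1 -> lands@7:R; in-air after throw: [b1@7:R b3@9:R b2@11:R]

Answer: ball3:lands@9:R ball2:lands@11:R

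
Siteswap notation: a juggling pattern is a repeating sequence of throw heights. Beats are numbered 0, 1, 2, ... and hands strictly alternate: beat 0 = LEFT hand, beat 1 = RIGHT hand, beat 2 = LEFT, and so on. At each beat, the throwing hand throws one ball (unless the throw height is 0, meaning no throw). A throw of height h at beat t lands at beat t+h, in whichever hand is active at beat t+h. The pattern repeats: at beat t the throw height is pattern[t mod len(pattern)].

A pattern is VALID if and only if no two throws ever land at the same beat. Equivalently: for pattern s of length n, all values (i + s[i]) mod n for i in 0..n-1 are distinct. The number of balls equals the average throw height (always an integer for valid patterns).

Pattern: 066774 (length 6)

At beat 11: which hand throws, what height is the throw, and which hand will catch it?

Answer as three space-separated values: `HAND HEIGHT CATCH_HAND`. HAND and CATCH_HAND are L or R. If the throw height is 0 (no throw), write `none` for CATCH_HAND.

Beat 11: 11 mod 2 = 1, so hand = R
Throw height = pattern[11 mod 6] = pattern[5] = 4
Lands at beat 11+4=15, 15 mod 2 = 1, so catch hand = R

Answer: R 4 R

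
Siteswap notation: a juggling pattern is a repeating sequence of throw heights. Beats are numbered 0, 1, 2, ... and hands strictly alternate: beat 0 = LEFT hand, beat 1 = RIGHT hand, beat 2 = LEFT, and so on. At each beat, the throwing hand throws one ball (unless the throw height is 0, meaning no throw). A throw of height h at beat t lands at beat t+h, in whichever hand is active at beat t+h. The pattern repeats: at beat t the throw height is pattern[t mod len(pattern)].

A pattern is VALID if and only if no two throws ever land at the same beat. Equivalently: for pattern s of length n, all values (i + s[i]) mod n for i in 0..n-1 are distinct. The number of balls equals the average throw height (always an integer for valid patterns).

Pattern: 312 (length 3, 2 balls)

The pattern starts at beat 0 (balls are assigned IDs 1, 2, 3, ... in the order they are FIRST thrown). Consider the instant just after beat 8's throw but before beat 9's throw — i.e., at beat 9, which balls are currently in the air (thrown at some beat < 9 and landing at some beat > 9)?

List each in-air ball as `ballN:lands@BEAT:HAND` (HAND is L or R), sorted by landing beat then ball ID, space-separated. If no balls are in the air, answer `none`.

Beat 0 (L): throw ball1 h=3 -> lands@3:R; in-air after throw: [b1@3:R]
Beat 1 (R): throw ball2 h=1 -> lands@2:L; in-air after throw: [b2@2:L b1@3:R]
Beat 2 (L): throw ball2 h=2 -> lands@4:L; in-air after throw: [b1@3:R b2@4:L]
Beat 3 (R): throw ball1 h=3 -> lands@6:L; in-air after throw: [b2@4:L b1@6:L]
Beat 4 (L): throw ball2 h=1 -> lands@5:R; in-air after throw: [b2@5:R b1@6:L]
Beat 5 (R): throw ball2 h=2 -> lands@7:R; in-air after throw: [b1@6:L b2@7:R]
Beat 6 (L): throw ball1 h=3 -> lands@9:R; in-air after throw: [b2@7:R b1@9:R]
Beat 7 (R): throw ball2 h=1 -> lands@8:L; in-air after throw: [b2@8:L b1@9:R]
Beat 8 (L): throw ball2 h=2 -> lands@10:L; in-air after throw: [b1@9:R b2@10:L]
Beat 9 (R): throw ball1 h=3 -> lands@12:L; in-air after throw: [b2@10:L b1@12:L]

Answer: ball2:lands@10:L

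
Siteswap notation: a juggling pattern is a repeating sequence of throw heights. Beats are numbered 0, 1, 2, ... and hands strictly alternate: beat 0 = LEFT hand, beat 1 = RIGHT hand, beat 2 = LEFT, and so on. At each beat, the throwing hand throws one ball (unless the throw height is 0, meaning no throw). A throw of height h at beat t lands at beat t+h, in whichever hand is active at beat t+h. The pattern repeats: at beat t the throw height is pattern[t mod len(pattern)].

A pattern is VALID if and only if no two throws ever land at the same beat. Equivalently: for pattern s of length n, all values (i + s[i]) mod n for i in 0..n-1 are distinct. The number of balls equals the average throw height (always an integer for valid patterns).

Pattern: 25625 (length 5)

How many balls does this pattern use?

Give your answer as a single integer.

Answer: 4

Derivation:
Pattern = [2, 5, 6, 2, 5], length n = 5
  position 0: throw height = 2, running sum = 2
  position 1: throw height = 5, running sum = 7
  position 2: throw height = 6, running sum = 13
  position 3: throw height = 2, running sum = 15
  position 4: throw height = 5, running sum = 20
Total sum = 20; balls = sum / n = 20 / 5 = 4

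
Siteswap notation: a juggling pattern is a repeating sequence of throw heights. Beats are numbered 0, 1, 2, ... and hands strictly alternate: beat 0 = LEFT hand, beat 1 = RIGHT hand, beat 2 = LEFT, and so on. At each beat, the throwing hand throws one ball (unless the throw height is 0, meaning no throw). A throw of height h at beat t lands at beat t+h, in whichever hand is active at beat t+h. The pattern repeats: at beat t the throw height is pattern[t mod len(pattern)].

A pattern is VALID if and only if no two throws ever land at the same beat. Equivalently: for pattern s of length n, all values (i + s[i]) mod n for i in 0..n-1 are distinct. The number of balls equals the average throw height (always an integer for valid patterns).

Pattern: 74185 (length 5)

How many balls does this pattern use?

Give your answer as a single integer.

Pattern = [7, 4, 1, 8, 5], length n = 5
  position 0: throw height = 7, running sum = 7
  position 1: throw height = 4, running sum = 11
  position 2: throw height = 1, running sum = 12
  position 3: throw height = 8, running sum = 20
  position 4: throw height = 5, running sum = 25
Total sum = 25; balls = sum / n = 25 / 5 = 5

Answer: 5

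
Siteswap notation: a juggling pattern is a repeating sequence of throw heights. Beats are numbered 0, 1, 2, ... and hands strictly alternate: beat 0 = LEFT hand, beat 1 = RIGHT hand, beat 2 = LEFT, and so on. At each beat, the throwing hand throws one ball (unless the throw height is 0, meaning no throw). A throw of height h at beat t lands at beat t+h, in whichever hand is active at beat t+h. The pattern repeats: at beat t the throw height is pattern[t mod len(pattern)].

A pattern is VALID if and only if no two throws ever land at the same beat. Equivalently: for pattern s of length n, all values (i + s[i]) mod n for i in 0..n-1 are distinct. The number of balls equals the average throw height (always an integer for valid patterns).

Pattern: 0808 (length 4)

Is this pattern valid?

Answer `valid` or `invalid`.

Answer: valid

Derivation:
i=0: (i + s[i]) mod n = (0 + 0) mod 4 = 0
i=1: (i + s[i]) mod n = (1 + 8) mod 4 = 1
i=2: (i + s[i]) mod n = (2 + 0) mod 4 = 2
i=3: (i + s[i]) mod n = (3 + 8) mod 4 = 3
Residues: [0, 1, 2, 3], distinct: True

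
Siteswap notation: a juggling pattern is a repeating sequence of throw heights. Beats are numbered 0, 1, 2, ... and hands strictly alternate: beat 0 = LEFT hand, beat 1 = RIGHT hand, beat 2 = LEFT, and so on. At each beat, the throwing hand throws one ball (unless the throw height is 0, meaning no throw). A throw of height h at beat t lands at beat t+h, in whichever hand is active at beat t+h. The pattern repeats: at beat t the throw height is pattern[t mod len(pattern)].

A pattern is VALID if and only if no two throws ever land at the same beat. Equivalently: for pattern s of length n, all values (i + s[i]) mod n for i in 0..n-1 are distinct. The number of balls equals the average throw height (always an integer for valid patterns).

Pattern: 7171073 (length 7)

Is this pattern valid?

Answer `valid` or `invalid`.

i=0: (i + s[i]) mod n = (0 + 7) mod 7 = 0
i=1: (i + s[i]) mod n = (1 + 1) mod 7 = 2
i=2: (i + s[i]) mod n = (2 + 7) mod 7 = 2
i=3: (i + s[i]) mod n = (3 + 1) mod 7 = 4
i=4: (i + s[i]) mod n = (4 + 0) mod 7 = 4
i=5: (i + s[i]) mod n = (5 + 7) mod 7 = 5
i=6: (i + s[i]) mod n = (6 + 3) mod 7 = 2
Residues: [0, 2, 2, 4, 4, 5, 2], distinct: False

Answer: invalid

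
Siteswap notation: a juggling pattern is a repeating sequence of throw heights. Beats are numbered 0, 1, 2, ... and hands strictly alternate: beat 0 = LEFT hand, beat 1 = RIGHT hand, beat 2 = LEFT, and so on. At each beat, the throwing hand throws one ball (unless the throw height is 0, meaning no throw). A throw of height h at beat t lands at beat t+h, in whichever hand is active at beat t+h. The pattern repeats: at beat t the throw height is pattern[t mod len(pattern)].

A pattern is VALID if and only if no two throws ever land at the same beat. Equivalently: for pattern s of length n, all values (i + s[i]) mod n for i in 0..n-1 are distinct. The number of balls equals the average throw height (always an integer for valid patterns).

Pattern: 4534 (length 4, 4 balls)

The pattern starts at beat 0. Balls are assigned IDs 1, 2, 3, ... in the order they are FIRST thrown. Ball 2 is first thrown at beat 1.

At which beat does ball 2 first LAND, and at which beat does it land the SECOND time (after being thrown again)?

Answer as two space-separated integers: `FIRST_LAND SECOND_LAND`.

Beat 0 (L): throw ball1 h=4 -> lands@4:L; in-air after throw: [b1@4:L]
Beat 1 (R): throw ball2 h=5 -> lands@6:L; in-air after throw: [b1@4:L b2@6:L]
Beat 2 (L): throw ball3 h=3 -> lands@5:R; in-air after throw: [b1@4:L b3@5:R b2@6:L]
Beat 3 (R): throw ball4 h=4 -> lands@7:R; in-air after throw: [b1@4:L b3@5:R b2@6:L b4@7:R]
Beat 4 (L): throw ball1 h=4 -> lands@8:L; in-air after throw: [b3@5:R b2@6:L b4@7:R b1@8:L]
Beat 5 (R): throw ball3 h=5 -> lands@10:L; in-air after throw: [b2@6:L b4@7:R b1@8:L b3@10:L]
Beat 6 (L): throw ball2 h=3 -> lands@9:R; in-air after throw: [b4@7:R b1@8:L b2@9:R b3@10:L]
Beat 7 (R): throw ball4 h=4 -> lands@11:R; in-air after throw: [b1@8:L b2@9:R b3@10:L b4@11:R]
Beat 8 (L): throw ball1 h=4 -> lands@12:L; in-air after throw: [b2@9:R b3@10:L b4@11:R b1@12:L]
Beat 9 (R): throw ball2 h=5 -> lands@14:L; in-air after throw: [b3@10:L b4@11:R b1@12:L b2@14:L]
Ball 2: thrown@1 h=5 -> first land @6; rethrown@6 h=3 -> second land @9

Answer: 6 9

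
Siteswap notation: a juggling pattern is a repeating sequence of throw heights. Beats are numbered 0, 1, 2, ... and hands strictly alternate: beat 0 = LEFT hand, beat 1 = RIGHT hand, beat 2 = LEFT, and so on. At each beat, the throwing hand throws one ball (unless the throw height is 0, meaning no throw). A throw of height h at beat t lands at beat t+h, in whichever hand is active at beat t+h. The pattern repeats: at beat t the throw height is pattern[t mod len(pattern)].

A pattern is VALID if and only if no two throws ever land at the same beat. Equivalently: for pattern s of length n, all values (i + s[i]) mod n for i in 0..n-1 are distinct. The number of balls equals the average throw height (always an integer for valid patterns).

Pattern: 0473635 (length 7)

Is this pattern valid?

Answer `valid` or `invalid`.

i=0: (i + s[i]) mod n = (0 + 0) mod 7 = 0
i=1: (i + s[i]) mod n = (1 + 4) mod 7 = 5
i=2: (i + s[i]) mod n = (2 + 7) mod 7 = 2
i=3: (i + s[i]) mod n = (3 + 3) mod 7 = 6
i=4: (i + s[i]) mod n = (4 + 6) mod 7 = 3
i=5: (i + s[i]) mod n = (5 + 3) mod 7 = 1
i=6: (i + s[i]) mod n = (6 + 5) mod 7 = 4
Residues: [0, 5, 2, 6, 3, 1, 4], distinct: True

Answer: valid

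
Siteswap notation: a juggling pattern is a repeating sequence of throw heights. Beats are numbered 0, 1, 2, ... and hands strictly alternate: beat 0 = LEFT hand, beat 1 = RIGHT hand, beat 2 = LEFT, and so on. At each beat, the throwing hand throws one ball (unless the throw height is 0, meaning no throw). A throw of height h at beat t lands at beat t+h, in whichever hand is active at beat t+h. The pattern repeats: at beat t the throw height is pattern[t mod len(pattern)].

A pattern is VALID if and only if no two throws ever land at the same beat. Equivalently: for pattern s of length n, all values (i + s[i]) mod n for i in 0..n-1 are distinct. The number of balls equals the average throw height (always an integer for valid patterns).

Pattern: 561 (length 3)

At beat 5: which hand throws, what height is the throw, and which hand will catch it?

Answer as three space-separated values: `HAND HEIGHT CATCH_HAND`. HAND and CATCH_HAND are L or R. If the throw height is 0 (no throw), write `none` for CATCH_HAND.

Answer: R 1 L

Derivation:
Beat 5: 5 mod 2 = 1, so hand = R
Throw height = pattern[5 mod 3] = pattern[2] = 1
Lands at beat 5+1=6, 6 mod 2 = 0, so catch hand = L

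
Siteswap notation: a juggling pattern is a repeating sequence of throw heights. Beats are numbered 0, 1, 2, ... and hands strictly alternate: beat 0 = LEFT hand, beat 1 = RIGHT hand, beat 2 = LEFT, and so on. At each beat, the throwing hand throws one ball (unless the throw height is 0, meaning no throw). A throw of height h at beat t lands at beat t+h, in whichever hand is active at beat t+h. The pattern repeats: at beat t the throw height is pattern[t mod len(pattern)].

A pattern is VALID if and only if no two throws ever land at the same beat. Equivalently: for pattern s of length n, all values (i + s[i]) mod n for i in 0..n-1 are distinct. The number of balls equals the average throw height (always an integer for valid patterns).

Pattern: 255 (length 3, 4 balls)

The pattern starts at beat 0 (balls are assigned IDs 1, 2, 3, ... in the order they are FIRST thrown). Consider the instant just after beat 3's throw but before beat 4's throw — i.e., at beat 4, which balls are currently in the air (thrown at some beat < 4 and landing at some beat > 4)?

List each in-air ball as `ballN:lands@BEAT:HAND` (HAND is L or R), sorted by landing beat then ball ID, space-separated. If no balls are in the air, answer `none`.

Answer: ball3:lands@5:R ball2:lands@6:L ball1:lands@7:R

Derivation:
Beat 0 (L): throw ball1 h=2 -> lands@2:L; in-air after throw: [b1@2:L]
Beat 1 (R): throw ball2 h=5 -> lands@6:L; in-air after throw: [b1@2:L b2@6:L]
Beat 2 (L): throw ball1 h=5 -> lands@7:R; in-air after throw: [b2@6:L b1@7:R]
Beat 3 (R): throw ball3 h=2 -> lands@5:R; in-air after throw: [b3@5:R b2@6:L b1@7:R]
Beat 4 (L): throw ball4 h=5 -> lands@9:R; in-air after throw: [b3@5:R b2@6:L b1@7:R b4@9:R]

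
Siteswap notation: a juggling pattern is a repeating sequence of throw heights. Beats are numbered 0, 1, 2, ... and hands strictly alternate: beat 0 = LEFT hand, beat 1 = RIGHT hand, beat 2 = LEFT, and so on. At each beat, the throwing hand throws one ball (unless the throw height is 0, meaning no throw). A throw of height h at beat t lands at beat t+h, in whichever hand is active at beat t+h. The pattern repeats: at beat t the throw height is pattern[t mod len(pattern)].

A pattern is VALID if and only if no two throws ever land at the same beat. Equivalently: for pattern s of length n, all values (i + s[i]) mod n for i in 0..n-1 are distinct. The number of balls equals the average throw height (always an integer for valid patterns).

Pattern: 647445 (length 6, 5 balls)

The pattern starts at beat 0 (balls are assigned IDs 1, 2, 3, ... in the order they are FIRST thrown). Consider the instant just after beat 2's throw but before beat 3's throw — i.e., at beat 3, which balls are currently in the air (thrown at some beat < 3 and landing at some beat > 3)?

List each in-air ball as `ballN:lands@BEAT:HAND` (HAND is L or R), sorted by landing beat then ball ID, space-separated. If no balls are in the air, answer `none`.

Beat 0 (L): throw ball1 h=6 -> lands@6:L; in-air after throw: [b1@6:L]
Beat 1 (R): throw ball2 h=4 -> lands@5:R; in-air after throw: [b2@5:R b1@6:L]
Beat 2 (L): throw ball3 h=7 -> lands@9:R; in-air after throw: [b2@5:R b1@6:L b3@9:R]
Beat 3 (R): throw ball4 h=4 -> lands@7:R; in-air after throw: [b2@5:R b1@6:L b4@7:R b3@9:R]

Answer: ball2:lands@5:R ball1:lands@6:L ball3:lands@9:R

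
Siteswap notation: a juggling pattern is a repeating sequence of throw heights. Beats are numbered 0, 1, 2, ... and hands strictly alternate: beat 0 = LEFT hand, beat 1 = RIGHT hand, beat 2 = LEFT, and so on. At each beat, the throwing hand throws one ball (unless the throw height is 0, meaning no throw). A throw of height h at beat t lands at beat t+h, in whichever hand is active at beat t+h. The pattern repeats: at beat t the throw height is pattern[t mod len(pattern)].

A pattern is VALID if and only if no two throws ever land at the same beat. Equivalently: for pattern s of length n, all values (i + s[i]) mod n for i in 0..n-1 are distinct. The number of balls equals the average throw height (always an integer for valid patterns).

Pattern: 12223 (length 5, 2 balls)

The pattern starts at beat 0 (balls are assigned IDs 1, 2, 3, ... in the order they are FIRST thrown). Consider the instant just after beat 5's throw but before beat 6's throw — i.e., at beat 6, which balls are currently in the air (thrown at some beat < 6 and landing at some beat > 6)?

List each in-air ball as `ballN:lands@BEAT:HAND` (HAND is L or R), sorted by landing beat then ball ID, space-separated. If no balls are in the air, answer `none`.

Beat 0 (L): throw ball1 h=1 -> lands@1:R; in-air after throw: [b1@1:R]
Beat 1 (R): throw ball1 h=2 -> lands@3:R; in-air after throw: [b1@3:R]
Beat 2 (L): throw ball2 h=2 -> lands@4:L; in-air after throw: [b1@3:R b2@4:L]
Beat 3 (R): throw ball1 h=2 -> lands@5:R; in-air after throw: [b2@4:L b1@5:R]
Beat 4 (L): throw ball2 h=3 -> lands@7:R; in-air after throw: [b1@5:R b2@7:R]
Beat 5 (R): throw ball1 h=1 -> lands@6:L; in-air after throw: [b1@6:L b2@7:R]
Beat 6 (L): throw ball1 h=2 -> lands@8:L; in-air after throw: [b2@7:R b1@8:L]

Answer: ball2:lands@7:R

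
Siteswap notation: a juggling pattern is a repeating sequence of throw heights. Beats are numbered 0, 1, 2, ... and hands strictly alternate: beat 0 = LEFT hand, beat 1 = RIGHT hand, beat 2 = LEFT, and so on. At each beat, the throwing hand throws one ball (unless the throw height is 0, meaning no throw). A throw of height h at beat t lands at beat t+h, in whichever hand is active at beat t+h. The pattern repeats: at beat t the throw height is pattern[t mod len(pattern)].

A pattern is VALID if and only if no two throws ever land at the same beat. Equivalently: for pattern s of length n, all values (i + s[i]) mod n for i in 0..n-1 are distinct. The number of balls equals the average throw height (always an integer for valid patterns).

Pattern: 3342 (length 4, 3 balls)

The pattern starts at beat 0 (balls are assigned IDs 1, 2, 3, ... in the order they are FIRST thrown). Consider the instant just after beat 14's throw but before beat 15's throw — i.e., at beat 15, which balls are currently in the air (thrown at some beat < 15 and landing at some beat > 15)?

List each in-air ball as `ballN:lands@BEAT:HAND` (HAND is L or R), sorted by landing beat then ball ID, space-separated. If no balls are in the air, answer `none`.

Answer: ball1:lands@16:L ball3:lands@18:L

Derivation:
Beat 0 (L): throw ball1 h=3 -> lands@3:R; in-air after throw: [b1@3:R]
Beat 1 (R): throw ball2 h=3 -> lands@4:L; in-air after throw: [b1@3:R b2@4:L]
Beat 2 (L): throw ball3 h=4 -> lands@6:L; in-air after throw: [b1@3:R b2@4:L b3@6:L]
Beat 3 (R): throw ball1 h=2 -> lands@5:R; in-air after throw: [b2@4:L b1@5:R b3@6:L]
Beat 4 (L): throw ball2 h=3 -> lands@7:R; in-air after throw: [b1@5:R b3@6:L b2@7:R]
Beat 5 (R): throw ball1 h=3 -> lands@8:L; in-air after throw: [b3@6:L b2@7:R b1@8:L]
Beat 6 (L): throw ball3 h=4 -> lands@10:L; in-air after throw: [b2@7:R b1@8:L b3@10:L]
Beat 7 (R): throw ball2 h=2 -> lands@9:R; in-air after throw: [b1@8:L b2@9:R b3@10:L]
Beat 8 (L): throw ball1 h=3 -> lands@11:R; in-air after throw: [b2@9:R b3@10:L b1@11:R]
Beat 9 (R): throw ball2 h=3 -> lands@12:L; in-air after throw: [b3@10:L b1@11:R b2@12:L]
Beat 10 (L): throw ball3 h=4 -> lands@14:L; in-air after throw: [b1@11:R b2@12:L b3@14:L]
Beat 11 (R): throw ball1 h=2 -> lands@13:R; in-air after throw: [b2@12:L b1@13:R b3@14:L]
Beat 12 (L): throw ball2 h=3 -> lands@15:R; in-air after throw: [b1@13:R b3@14:L b2@15:R]
Beat 13 (R): throw ball1 h=3 -> lands@16:L; in-air after throw: [b3@14:L b2@15:R b1@16:L]
Beat 14 (L): throw ball3 h=4 -> lands@18:L; in-air after throw: [b2@15:R b1@16:L b3@18:L]
Beat 15 (R): throw ball2 h=2 -> lands@17:R; in-air after throw: [b1@16:L b2@17:R b3@18:L]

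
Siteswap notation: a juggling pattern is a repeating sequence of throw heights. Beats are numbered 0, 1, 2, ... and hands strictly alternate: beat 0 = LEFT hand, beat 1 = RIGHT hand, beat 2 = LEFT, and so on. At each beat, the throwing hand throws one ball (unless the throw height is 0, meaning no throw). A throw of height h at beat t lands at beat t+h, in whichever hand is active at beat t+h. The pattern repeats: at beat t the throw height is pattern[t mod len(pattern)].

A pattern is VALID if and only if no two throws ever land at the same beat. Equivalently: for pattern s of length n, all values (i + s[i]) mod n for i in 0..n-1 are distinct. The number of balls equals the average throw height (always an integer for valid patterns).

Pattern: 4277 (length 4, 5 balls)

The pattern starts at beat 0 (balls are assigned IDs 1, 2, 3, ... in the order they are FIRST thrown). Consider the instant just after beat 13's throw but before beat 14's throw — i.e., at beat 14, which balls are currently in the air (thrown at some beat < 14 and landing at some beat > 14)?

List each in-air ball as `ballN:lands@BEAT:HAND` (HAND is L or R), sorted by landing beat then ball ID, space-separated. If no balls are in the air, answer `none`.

Beat 0 (L): throw ball1 h=4 -> lands@4:L; in-air after throw: [b1@4:L]
Beat 1 (R): throw ball2 h=2 -> lands@3:R; in-air after throw: [b2@3:R b1@4:L]
Beat 2 (L): throw ball3 h=7 -> lands@9:R; in-air after throw: [b2@3:R b1@4:L b3@9:R]
Beat 3 (R): throw ball2 h=7 -> lands@10:L; in-air after throw: [b1@4:L b3@9:R b2@10:L]
Beat 4 (L): throw ball1 h=4 -> lands@8:L; in-air after throw: [b1@8:L b3@9:R b2@10:L]
Beat 5 (R): throw ball4 h=2 -> lands@7:R; in-air after throw: [b4@7:R b1@8:L b3@9:R b2@10:L]
Beat 6 (L): throw ball5 h=7 -> lands@13:R; in-air after throw: [b4@7:R b1@8:L b3@9:R b2@10:L b5@13:R]
Beat 7 (R): throw ball4 h=7 -> lands@14:L; in-air after throw: [b1@8:L b3@9:R b2@10:L b5@13:R b4@14:L]
Beat 8 (L): throw ball1 h=4 -> lands@12:L; in-air after throw: [b3@9:R b2@10:L b1@12:L b5@13:R b4@14:L]
Beat 9 (R): throw ball3 h=2 -> lands@11:R; in-air after throw: [b2@10:L b3@11:R b1@12:L b5@13:R b4@14:L]
Beat 10 (L): throw ball2 h=7 -> lands@17:R; in-air after throw: [b3@11:R b1@12:L b5@13:R b4@14:L b2@17:R]
Beat 11 (R): throw ball3 h=7 -> lands@18:L; in-air after throw: [b1@12:L b5@13:R b4@14:L b2@17:R b3@18:L]
Beat 12 (L): throw ball1 h=4 -> lands@16:L; in-air after throw: [b5@13:R b4@14:L b1@16:L b2@17:R b3@18:L]
Beat 13 (R): throw ball5 h=2 -> lands@15:R; in-air after throw: [b4@14:L b5@15:R b1@16:L b2@17:R b3@18:L]
Beat 14 (L): throw ball4 h=7 -> lands@21:R; in-air after throw: [b5@15:R b1@16:L b2@17:R b3@18:L b4@21:R]

Answer: ball5:lands@15:R ball1:lands@16:L ball2:lands@17:R ball3:lands@18:L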